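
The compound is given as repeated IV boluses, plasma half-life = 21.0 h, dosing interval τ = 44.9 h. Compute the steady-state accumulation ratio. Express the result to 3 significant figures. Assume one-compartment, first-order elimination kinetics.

1.29

k = ln2 / t½ = 0.693147 / 21.0 = 0.03301 h⁻¹
e^(−kτ) = e^(−0.03301 × 44.9) = 0.2271
Accumulation ratio R = 1 / (1 − e^(−kτ)) = 1 / (1 − 0.2271) = 1.294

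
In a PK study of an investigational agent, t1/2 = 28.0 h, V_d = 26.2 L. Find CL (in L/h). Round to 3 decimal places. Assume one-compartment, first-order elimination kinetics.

k = ln2 / t½ = 0.693147 / 28.0 = 0.02476 h⁻¹
CL = k × Vd = 0.02476 × 26.2 = 0.6487 L/h

0.649 L/h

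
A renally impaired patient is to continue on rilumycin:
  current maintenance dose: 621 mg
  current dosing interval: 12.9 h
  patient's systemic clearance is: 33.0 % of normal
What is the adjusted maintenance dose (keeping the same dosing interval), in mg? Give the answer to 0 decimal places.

To keep the same average steady-state level, dosing rate must scale with clearance.
CL ratio = 33.0 / 100 = 0.3300
New dose (same interval) = 621 × 0.3300 = 204.9 mg

205 mg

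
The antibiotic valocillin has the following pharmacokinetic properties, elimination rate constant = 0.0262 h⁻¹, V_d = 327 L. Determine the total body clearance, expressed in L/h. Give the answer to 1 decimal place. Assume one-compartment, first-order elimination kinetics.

8.6 L/h

CL = k × Vd = 0.0262 × 327 = 8.567 L/h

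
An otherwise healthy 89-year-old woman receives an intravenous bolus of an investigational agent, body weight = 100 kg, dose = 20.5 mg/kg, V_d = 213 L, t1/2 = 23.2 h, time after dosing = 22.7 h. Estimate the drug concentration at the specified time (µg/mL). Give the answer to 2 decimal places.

Total dose = 20.5 × 100 = 2050 mg
C₀ = Dose / Vd = 2050 / 213 = 9.624 mg/L
k = ln2 / t½ = 0.693147 / 23.2 = 0.02988 h⁻¹
C = C₀ · e^(−k·t) = 9.624 × e^(−0.02988 × 22.7)
  = 9.624 × 0.5075 = 4.884 mg/L
(4.884 mg/L = 4.884 µg/mL)

4.88 µg/mL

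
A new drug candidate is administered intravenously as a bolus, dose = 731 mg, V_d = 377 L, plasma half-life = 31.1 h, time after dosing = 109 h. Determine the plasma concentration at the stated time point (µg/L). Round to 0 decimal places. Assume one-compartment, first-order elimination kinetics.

171 µg/L

C₀ = Dose / Vd = 731.0 / 377 = 1.939 mg/L
k = ln2 / t½ = 0.693147 / 31.1 = 0.02229 h⁻¹
C = C₀ · e^(−k·t) = 1.939 × e^(−0.02229 × 109)
  = 1.939 × 0.08807 = 0.1708 mg/L
Convert: 0.1708 mg/L × 1000 = 170.8 µg/L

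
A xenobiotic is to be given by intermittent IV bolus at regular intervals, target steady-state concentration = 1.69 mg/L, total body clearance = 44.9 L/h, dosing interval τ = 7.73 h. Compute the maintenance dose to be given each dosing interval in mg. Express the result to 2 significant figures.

590 mg

At steady state, Dose/τ = Css × CL.
Dose = Css × CL × τ = 1.69 × 44.90 × 7.73 = 586.6 mg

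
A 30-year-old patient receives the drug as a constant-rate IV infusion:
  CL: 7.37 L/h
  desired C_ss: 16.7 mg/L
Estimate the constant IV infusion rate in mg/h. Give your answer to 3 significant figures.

123 mg/h

At steady state, infusion rate R₀ = Css × CL = 16.7 × 7.370 = 123.1 mg/h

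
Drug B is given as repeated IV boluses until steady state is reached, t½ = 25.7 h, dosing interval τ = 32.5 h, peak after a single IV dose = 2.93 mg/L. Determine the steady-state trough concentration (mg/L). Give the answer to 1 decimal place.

k = ln2 / t½ = 0.693147 / 25.7 = 0.02697 h⁻¹
e^(−kτ) = e^(−0.02697 × 32.5) = 0.4162
Accumulation ratio R = 1 / (1 − e^(−kτ)) = 1 / (1 − 0.4162) = 1.713
Steady-state trough = C₀ × R × e^(−kτ) = 2.93 × 1.713 × 0.4162 = 2.089 mg/L

2.1 mg/L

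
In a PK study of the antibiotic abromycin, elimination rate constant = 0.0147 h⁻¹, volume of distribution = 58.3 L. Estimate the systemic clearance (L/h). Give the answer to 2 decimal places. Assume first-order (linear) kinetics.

CL = k × Vd = 0.0147 × 58.3 = 0.8570 L/h

0.86 L/h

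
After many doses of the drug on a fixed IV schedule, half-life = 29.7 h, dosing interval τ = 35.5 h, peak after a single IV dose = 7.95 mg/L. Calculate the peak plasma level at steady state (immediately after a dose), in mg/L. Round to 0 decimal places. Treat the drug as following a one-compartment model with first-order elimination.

14 mg/L

k = ln2 / t½ = 0.693147 / 29.7 = 0.02334 h⁻¹
e^(−kτ) = e^(−0.02334 × 35.5) = 0.4367
Accumulation ratio R = 1 / (1 − e^(−kτ)) = 1 / (1 − 0.4367) = 1.775
Steady-state peak = C₀ × R = 7.95 × 1.775 = 14.11 mg/L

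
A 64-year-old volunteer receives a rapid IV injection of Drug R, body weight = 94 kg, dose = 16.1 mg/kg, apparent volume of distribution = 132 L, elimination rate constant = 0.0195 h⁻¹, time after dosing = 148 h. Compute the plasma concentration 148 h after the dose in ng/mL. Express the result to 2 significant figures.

Total dose = 16.1 × 94 = 1513 mg
C₀ = Dose / Vd = 1513 / 132 = 11.46 mg/L
C = C₀ · e^(−k·t) = 11.46 × e^(−0.01950 × 148)
  = 11.46 × 0.05580 = 0.6395 mg/L
Convert: 0.6395 mg/L × 1000 = 639.5 ng/mL

640 ng/mL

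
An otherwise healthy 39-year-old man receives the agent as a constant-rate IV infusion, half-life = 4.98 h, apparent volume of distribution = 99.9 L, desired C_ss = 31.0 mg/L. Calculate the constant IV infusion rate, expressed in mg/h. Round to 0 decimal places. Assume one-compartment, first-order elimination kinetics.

431 mg/h

k = ln2 / t½ = 0.693147 / 4.98 = 0.1392 h⁻¹
CL = k × Vd = 0.1392 × 99.9 = 13.91 L/h
At steady state, infusion rate R₀ = Css × CL = 31.0 × 13.91 = 431.2 mg/h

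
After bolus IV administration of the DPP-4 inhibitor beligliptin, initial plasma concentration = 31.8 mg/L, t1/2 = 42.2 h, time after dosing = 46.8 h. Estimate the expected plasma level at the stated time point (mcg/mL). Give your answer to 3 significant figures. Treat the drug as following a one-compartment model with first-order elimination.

k = ln2 / t½ = 0.693147 / 42.2 = 0.01643 h⁻¹
C = C₀ · e^(−k·t) = 31.80 × e^(−0.01643 × 46.8)
  = 31.80 × 0.4635 = 14.74 mg/L
(14.74 mg/L = 14.74 mcg/mL)

14.7 mcg/mL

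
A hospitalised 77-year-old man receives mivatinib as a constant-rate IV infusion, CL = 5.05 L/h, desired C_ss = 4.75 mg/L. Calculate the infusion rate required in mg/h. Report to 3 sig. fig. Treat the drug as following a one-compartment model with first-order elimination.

24.0 mg/h

At steady state, infusion rate R₀ = Css × CL = 4.75 × 5.050 = 23.99 mg/h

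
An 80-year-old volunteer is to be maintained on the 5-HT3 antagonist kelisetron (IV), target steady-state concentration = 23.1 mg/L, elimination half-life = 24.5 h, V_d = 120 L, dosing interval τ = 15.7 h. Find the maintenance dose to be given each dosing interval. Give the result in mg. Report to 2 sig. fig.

k = ln2 / t½ = 0.693147 / 24.5 = 0.02829 h⁻¹
CL = k × Vd = 0.02829 × 120 = 3.395 L/h
At steady state, Dose/τ = Css × CL.
Dose = Css × CL × τ = 23.1 × 3.395 × 15.7 = 1231 mg

1200 mg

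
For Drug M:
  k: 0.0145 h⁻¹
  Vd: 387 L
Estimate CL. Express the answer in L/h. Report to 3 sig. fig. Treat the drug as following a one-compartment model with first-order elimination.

CL = k × Vd = 0.0145 × 387 = 5.612 L/h

5.61 L/h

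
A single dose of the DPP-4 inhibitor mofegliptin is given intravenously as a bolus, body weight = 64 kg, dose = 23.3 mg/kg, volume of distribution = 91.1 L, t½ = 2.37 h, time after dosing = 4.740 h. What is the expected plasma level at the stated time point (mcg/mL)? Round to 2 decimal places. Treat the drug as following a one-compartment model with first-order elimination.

4.09 mcg/mL

Total dose = 23.3 × 64 = 1491 mg
C₀ = Dose / Vd = 1491 / 91.1 = 16.37 mg/L
k = ln2 / t½ = 0.693147 / 2.37 = 0.2925 h⁻¹
t / t½ = 4.740 / 2.37 = 2 half-lives
C = C₀ × (1/2)^2 = 16.37 × 0.2500 = 4.093 mg/L
(4.093 mg/L = 4.093 mcg/mL)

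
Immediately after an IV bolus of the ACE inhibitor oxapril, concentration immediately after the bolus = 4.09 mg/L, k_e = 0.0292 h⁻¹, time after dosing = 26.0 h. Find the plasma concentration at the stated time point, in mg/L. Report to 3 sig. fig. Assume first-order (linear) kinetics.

C = C₀ · e^(−k·t) = 4.090 × e^(−0.02920 × 26.0)
  = 4.090 × 0.4680 = 1.914 mg/L

1.91 mg/L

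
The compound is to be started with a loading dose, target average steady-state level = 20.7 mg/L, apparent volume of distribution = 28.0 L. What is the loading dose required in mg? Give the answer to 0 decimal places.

580 mg

LD = Css × Vd = 20.7 × 28.0 = 579.6 mg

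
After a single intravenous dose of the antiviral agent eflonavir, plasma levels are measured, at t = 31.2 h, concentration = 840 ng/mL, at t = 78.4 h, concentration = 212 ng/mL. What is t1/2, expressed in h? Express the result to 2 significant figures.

24 h

k = ln(C₁/C₂) / (t₂ − t₁) = ln(840/212) / (78.4 − 31.2)
  = 1.377 / 47.20 = 0.02917 h⁻¹
t½ = ln2 / k = 0.693147 / 0.02917 = 23.76 h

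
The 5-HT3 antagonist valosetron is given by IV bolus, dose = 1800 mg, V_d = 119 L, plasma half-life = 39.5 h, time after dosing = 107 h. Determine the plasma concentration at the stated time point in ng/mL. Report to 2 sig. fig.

C₀ = Dose / Vd = 1800 / 119 = 15.13 mg/L
k = ln2 / t½ = 0.693147 / 39.5 = 0.01755 h⁻¹
C = C₀ · e^(−k·t) = 15.13 × e^(−0.01755 × 107)
  = 15.13 × 0.1529 = 2.313 mg/L
Convert: 2.313 mg/L × 1000 = 2313 ng/mL

2300 ng/mL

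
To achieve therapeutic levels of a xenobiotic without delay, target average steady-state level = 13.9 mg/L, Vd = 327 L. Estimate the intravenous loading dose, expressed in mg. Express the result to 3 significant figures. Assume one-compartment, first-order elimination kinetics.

4550 mg

LD = Css × Vd = 13.9 × 327 = 4545 mg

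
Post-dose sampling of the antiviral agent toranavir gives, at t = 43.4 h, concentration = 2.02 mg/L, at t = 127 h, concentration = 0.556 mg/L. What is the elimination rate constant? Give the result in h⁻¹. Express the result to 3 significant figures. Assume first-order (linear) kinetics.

k = ln(C₁/C₂) / (t₂ − t₁) = ln(2.02/0.556) / (127 − 43.4)
  = 1.290 / 83.60 = 0.01543 h⁻¹

0.0154 h⁻¹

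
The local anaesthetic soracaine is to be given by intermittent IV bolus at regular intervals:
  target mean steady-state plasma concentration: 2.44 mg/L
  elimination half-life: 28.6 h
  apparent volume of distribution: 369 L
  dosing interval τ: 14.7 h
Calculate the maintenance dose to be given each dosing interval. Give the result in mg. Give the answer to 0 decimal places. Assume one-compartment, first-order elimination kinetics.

k = ln2 / t½ = 0.693147 / 28.6 = 0.02424 h⁻¹
CL = k × Vd = 0.02424 × 369 = 8.945 L/h
At steady state, Dose/τ = Css × CL.
Dose = Css × CL × τ = 2.44 × 8.945 × 14.7 = 320.8 mg

321 mg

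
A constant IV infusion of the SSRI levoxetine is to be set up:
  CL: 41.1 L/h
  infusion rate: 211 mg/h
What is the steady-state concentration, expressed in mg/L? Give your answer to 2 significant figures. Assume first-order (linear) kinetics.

At steady state Css = R₀ / CL = 211 / 41.10 = 5.134 mg/L

5.1 mg/L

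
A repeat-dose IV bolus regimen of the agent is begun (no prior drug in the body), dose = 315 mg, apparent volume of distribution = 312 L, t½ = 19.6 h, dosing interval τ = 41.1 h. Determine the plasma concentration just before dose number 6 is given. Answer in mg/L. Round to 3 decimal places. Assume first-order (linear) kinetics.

C₀ per dose = Dose / Vd = 315 / 312 = 1.010 mg/L
k = ln2 / t½ = 0.693147 / 19.6 = 0.03536 h⁻¹
Fraction remaining after one interval: r = e^(−kτ) = e^(−0.03536 × 41.1) = 0.2338
Before dose 6, 5 doses have been given (aged 1τ, 2τ, 3τ, 4τ, 5τ).
C_trough = C₀ × (r + r² + … + r^5) = C₀ × r(1−r^5)/(1−r)
        = 1.010 × 0.2338 × (1 − 0.0006986) / (1 − 0.2338) = 0.3080 mg/L

0.308 mg/L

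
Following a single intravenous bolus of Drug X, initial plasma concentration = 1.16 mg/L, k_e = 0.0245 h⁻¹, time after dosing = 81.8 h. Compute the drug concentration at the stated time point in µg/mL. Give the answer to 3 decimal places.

0.156 µg/mL

C = C₀ · e^(−k·t) = 1.160 × e^(−0.02450 × 81.8)
  = 1.160 × 0.1348 = 0.1564 mg/L
(0.1564 mg/L = 0.1564 µg/mL)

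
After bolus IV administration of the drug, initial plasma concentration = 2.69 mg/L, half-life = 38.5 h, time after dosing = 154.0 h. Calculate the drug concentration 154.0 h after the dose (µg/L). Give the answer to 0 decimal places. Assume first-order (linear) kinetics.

168 µg/L

k = ln2 / t½ = 0.693147 / 38.5 = 0.01800 h⁻¹
t / t½ = 154.0 / 38.5 = 4 half-lives
C = C₀ × (1/2)^4 = 2.690 × 0.06250 = 0.1681 mg/L
Convert: 0.1681 mg/L × 1000 = 168.1 µg/L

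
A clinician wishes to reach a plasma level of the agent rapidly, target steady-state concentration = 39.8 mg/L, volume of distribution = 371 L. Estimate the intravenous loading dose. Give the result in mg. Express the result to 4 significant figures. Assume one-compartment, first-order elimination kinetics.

LD = Css × Vd = 39.8 × 371 = 14770 mg

14770 mg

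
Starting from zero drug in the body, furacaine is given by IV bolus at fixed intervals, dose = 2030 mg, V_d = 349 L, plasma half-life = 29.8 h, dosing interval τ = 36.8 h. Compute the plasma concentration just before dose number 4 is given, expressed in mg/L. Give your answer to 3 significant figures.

C₀ per dose = Dose / Vd = 2030 / 349 = 5.817 mg/L
k = ln2 / t½ = 0.693147 / 29.8 = 0.02326 h⁻¹
Fraction remaining after one interval: r = e^(−kτ) = e^(−0.02326 × 36.8) = 0.4249
Before dose 4, 3 doses have been given (aged 1τ, 2τ, 3τ).
C_trough = C₀ × (r + r² + … + r^3) = C₀ × r(1−r^3)/(1−r)
        = 5.817 × 0.4249 × (1 − 0.07671) / (1 − 0.4249) = 3.968 mg/L

3.97 mg/L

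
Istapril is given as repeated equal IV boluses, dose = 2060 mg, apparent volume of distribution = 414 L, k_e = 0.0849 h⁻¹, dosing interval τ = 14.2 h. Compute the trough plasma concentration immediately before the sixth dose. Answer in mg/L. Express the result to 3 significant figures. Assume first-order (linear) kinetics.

C₀ per dose = Dose / Vd = 2060 / 414 = 4.976 mg/L
Fraction remaining after one interval: r = e^(−kτ) = e^(−0.08490 × 14.2) = 0.2995
Before dose 6, 5 doses have been given (aged 1τ, 2τ, 3τ, 4τ, 5τ).
C_trough = C₀ × (r + r² + … + r^5) = C₀ × r(1−r^5)/(1−r)
        = 4.976 × 0.2995 × (1 − 0.002410) / (1 − 0.2995) = 2.122 mg/L

2.12 mg/L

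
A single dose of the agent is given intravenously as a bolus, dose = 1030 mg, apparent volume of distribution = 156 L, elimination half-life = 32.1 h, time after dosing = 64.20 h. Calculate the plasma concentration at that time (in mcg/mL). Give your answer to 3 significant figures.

C₀ = Dose / Vd = 1030 / 156 = 6.603 mg/L
k = ln2 / t½ = 0.693147 / 32.1 = 0.02159 h⁻¹
t / t½ = 64.20 / 32.1 = 2 half-lives
C = C₀ × (1/2)^2 = 6.603 × 0.2500 = 1.651 mg/L
(1.651 mg/L = 1.651 mcg/mL)

1.65 mcg/mL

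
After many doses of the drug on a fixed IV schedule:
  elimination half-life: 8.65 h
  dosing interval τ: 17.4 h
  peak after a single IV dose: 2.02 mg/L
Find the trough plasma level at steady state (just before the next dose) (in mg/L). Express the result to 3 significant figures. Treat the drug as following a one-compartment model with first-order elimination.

k = ln2 / t½ = 0.693147 / 8.65 = 0.08013 h⁻¹
e^(−kτ) = e^(−0.08013 × 17.4) = 0.2480
Accumulation ratio R = 1 / (1 − e^(−kτ)) = 1 / (1 − 0.2480) = 1.330
Steady-state trough = C₀ × R × e^(−kτ) = 2.02 × 1.330 × 0.2480 = 0.6663 mg/L

0.666 mg/L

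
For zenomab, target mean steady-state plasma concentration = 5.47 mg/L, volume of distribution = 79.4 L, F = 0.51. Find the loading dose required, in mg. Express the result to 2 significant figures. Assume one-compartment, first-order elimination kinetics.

850 mg

LD = Css × Vd / F = 5.47 × 79.4 / 0.51 = 851.6 mg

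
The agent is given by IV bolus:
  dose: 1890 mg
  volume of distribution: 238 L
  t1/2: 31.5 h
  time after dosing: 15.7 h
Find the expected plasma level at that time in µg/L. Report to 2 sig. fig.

C₀ = Dose / Vd = 1890 / 238 = 7.941 mg/L
k = ln2 / t½ = 0.693147 / 31.5 = 0.02200 h⁻¹
C = C₀ · e^(−k·t) = 7.941 × e^(−0.02200 × 15.7)
  = 7.941 × 0.7079 = 5.621 mg/L
Convert: 5.621 mg/L × 1000 = 5621 µg/L

5600 µg/L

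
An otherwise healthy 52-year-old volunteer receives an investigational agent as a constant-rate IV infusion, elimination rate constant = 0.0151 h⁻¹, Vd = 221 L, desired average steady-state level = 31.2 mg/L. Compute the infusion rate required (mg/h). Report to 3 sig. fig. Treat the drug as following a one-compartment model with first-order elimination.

104 mg/h

CL = k × Vd = 0.01510 × 221 = 3.337 L/h
At steady state, infusion rate R₀ = Css × CL = 31.2 × 3.337 = 104.1 mg/h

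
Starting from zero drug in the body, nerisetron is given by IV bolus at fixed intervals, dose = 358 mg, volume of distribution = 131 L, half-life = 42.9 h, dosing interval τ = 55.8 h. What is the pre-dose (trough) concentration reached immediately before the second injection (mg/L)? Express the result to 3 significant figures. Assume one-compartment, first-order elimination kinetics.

1.11 mg/L

C₀ per dose = Dose / Vd = 358 / 131 = 2.733 mg/L
k = ln2 / t½ = 0.693147 / 42.9 = 0.01616 h⁻¹
Fraction remaining after one interval: r = e^(−kτ) = e^(−0.01616 × 55.8) = 0.4059
Before dose 2, 1 dose has been given (aged 1τ).
C_trough = C₀ × r = 2.733 × 0.4059 = 1.109 mg/L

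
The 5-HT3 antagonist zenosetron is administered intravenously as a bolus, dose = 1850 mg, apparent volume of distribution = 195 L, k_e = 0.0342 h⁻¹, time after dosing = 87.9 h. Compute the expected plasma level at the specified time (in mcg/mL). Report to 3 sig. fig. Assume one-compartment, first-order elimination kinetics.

0.469 mcg/mL

C₀ = Dose / Vd = 1850 / 195 = 9.487 mg/L
C = C₀ · e^(−k·t) = 9.487 × e^(−0.03420 × 87.9)
  = 9.487 × 0.04948 = 0.4694 mg/L
(0.4694 mg/L = 0.4694 mcg/mL)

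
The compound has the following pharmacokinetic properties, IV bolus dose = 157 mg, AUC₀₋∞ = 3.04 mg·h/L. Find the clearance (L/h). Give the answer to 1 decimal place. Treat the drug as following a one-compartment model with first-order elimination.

CL = Dose / AUC = 157 / 3.04 = 51.64 L/h

51.6 L/h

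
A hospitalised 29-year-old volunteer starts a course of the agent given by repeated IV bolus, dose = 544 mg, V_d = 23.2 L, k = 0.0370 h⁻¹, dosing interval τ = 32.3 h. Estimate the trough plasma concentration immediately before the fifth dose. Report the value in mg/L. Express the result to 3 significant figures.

10.1 mg/L

C₀ per dose = Dose / Vd = 544 / 23.2 = 23.45 mg/L
Fraction remaining after one interval: r = e^(−kτ) = e^(−0.03700 × 32.3) = 0.3027
Before dose 5, 4 doses have been given (aged 1τ, 2τ, 3τ, 4τ).
C_trough = C₀ × (r + r² + … + r^4) = C₀ × r(1−r^4)/(1−r)
        = 23.45 × 0.3027 × (1 − 0.008396) / (1 − 0.3027) = 10.09 mg/L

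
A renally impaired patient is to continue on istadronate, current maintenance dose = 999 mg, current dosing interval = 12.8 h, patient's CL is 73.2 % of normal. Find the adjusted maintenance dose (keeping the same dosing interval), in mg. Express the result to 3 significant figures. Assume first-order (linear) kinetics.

731 mg

To keep the same average steady-state level, dosing rate must scale with clearance.
CL ratio = 73.2 / 100 = 0.7320
New dose (same interval) = 999 × 0.7320 = 731.3 mg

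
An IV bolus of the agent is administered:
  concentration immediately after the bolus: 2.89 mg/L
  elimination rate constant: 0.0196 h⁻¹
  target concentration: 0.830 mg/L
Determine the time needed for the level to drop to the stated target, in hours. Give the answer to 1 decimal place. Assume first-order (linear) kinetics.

t = ln(C₀ / C) / k = ln(2.890 / 0.830) / 0.01960
  = ln(3.482) / 0.01960 = 1.248 / 0.01960 = 63.67 h

63.7 h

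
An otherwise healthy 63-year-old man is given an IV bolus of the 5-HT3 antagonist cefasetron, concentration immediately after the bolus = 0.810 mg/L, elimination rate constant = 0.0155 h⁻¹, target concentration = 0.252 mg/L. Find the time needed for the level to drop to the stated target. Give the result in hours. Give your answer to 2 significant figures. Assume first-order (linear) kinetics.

75 h

t = ln(C₀ / C) / k = ln(0.8100 / 0.252) / 0.01550
  = ln(3.214) / 0.01550 = 1.168 / 0.01550 = 75.35 h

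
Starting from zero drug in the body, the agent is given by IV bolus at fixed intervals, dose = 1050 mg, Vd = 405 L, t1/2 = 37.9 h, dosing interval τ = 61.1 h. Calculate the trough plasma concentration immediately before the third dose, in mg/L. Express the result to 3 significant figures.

C₀ per dose = Dose / Vd = 1050 / 405 = 2.593 mg/L
k = ln2 / t½ = 0.693147 / 37.9 = 0.01829 h⁻¹
Fraction remaining after one interval: r = e^(−kτ) = e^(−0.01829 × 61.1) = 0.3271
Before dose 3, 2 doses have been given (aged 1τ, 2τ).
C_trough = C₀ × (r + r²) = 2.593 × (0.3271 + 0.1070) = 1.126 mg/L

1.13 mg/L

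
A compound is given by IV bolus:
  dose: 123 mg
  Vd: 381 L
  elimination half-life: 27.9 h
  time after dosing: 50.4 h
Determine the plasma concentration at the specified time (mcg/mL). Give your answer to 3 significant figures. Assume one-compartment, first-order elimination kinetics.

0.0923 mcg/mL

C₀ = Dose / Vd = 123.0 / 381 = 0.3228 mg/L
k = ln2 / t½ = 0.693147 / 27.9 = 0.02484 h⁻¹
C = C₀ · e^(−k·t) = 0.3228 × e^(−0.02484 × 50.4)
  = 0.3228 × 0.2860 = 0.09232 mg/L
(0.09232 mg/L = 0.09232 mcg/mL)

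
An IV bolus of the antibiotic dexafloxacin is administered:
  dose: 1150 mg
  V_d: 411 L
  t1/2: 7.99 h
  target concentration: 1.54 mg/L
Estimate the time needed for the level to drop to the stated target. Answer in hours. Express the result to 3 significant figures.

C₀ = Dose / Vd = 1150 / 411 = 2.798 mg/L
k = ln2 / t½ = 0.693147 / 7.99 = 0.08675 h⁻¹
t = ln(C₀ / C) / k = ln(2.798 / 1.54) / 0.08675
  = ln(1.817) / 0.08675 = 0.5972 / 0.08675 = 6.884 h

6.88 h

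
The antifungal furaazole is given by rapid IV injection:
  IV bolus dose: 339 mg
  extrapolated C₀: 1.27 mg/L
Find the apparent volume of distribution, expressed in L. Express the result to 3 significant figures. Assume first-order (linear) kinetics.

267 L

Vd = Dose / C₀ = 339.0 / 1.27 = 266.9 L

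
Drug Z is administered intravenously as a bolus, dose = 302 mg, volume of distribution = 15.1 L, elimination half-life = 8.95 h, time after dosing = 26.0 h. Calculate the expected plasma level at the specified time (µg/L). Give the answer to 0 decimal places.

2670 µg/L

C₀ = Dose / Vd = 302.0 / 15.1 = 20.00 mg/L
k = ln2 / t½ = 0.693147 / 8.95 = 0.07745 h⁻¹
C = C₀ · e^(−k·t) = 20.00 × e^(−0.07745 × 26.0)
  = 20.00 × 0.1335 = 2.670 mg/L
Convert: 2.670 mg/L × 1000 = 2670 µg/L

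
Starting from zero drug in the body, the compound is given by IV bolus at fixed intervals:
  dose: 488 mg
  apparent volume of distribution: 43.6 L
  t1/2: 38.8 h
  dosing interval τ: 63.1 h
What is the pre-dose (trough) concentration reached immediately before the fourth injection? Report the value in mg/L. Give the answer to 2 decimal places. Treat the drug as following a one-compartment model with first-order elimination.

5.18 mg/L

C₀ per dose = Dose / Vd = 488 / 43.6 = 11.19 mg/L
k = ln2 / t½ = 0.693147 / 38.8 = 0.01786 h⁻¹
Fraction remaining after one interval: r = e^(−kτ) = e^(−0.01786 × 63.1) = 0.3240
Before dose 4, 3 doses have been given (aged 1τ, 2τ, 3τ).
C_trough = C₀ × (r + r² + … + r^3) = C₀ × r(1−r^3)/(1−r)
        = 11.19 × 0.3240 × (1 − 0.03401) / (1 − 0.3240) = 5.181 mg/L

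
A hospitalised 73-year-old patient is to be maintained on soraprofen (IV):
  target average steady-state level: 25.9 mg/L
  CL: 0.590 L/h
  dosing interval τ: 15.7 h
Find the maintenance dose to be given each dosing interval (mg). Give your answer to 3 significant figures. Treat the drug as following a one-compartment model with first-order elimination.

At steady state, Dose/τ = Css × CL.
Dose = Css × CL × τ = 25.9 × 0.5900 × 15.7 = 239.9 mg

240 mg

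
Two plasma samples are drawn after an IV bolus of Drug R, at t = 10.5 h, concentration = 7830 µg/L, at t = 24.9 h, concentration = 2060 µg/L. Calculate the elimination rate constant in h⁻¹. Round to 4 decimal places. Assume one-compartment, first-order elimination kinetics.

0.0927 h⁻¹

k = ln(C₁/C₂) / (t₂ − t₁) = ln(7830/2060) / (24.9 − 10.5)
  = 1.335 / 14.40 = 0.09271 h⁻¹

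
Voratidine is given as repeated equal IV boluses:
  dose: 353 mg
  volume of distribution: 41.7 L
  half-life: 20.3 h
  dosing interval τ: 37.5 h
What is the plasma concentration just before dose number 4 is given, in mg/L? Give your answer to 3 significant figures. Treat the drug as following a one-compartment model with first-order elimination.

3.19 mg/L

C₀ per dose = Dose / Vd = 353 / 41.7 = 8.465 mg/L
k = ln2 / t½ = 0.693147 / 20.3 = 0.03415 h⁻¹
Fraction remaining after one interval: r = e^(−kτ) = e^(−0.03415 × 37.5) = 0.2779
Before dose 4, 3 doses have been given (aged 1τ, 2τ, 3τ).
C_trough = C₀ × (r + r² + … + r^3) = C₀ × r(1−r^3)/(1−r)
        = 8.465 × 0.2779 × (1 − 0.02146) / (1 − 0.2779) = 3.188 mg/L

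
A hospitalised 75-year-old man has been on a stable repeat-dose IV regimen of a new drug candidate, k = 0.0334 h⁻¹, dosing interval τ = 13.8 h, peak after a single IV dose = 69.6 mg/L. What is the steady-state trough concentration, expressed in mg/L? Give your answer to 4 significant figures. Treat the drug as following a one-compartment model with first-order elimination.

e^(−kτ) = e^(−0.03340 × 13.8) = 0.6307
Accumulation ratio R = 1 / (1 − e^(−kτ)) = 1 / (1 − 0.6307) = 2.708
Steady-state trough = C₀ × R × e^(−kτ) = 69.6 × 2.708 × 0.6307 = 118.9 mg/L

118.9 mg/L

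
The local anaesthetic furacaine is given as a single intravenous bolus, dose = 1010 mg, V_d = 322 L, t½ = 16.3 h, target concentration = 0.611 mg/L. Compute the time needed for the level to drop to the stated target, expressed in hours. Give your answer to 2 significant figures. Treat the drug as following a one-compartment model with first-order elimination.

38 h

C₀ = Dose / Vd = 1010 / 322 = 3.137 mg/L
k = ln2 / t½ = 0.693147 / 16.3 = 0.04252 h⁻¹
t = ln(C₀ / C) / k = ln(3.137 / 0.611) / 0.04252
  = ln(5.134) / 0.04252 = 1.636 / 0.04252 = 38.48 h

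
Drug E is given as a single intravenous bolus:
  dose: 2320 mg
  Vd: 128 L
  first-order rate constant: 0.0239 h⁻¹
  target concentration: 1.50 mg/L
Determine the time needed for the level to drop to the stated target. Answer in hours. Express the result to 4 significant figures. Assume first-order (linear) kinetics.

104.3 h

C₀ = Dose / Vd = 2320 / 128 = 18.13 mg/L
t = ln(C₀ / C) / k = ln(18.13 / 1.50) / 0.02390
  = ln(12.09) / 0.02390 = 2.492 / 0.02390 = 104.3 h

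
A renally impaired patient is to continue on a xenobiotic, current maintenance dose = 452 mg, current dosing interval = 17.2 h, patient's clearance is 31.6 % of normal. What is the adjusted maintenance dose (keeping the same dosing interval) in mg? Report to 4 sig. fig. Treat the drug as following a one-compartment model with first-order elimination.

142.8 mg

To keep the same average steady-state level, dosing rate must scale with clearance.
CL ratio = 31.6 / 100 = 0.3160
New dose (same interval) = 452 × 0.3160 = 142.8 mg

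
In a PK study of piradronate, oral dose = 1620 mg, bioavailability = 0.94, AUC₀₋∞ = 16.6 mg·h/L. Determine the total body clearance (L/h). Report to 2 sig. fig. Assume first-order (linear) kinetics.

CL = F·Dose / AUC = 0.94 × 1620 / 16.6 = 91.73 L/h

92 L/h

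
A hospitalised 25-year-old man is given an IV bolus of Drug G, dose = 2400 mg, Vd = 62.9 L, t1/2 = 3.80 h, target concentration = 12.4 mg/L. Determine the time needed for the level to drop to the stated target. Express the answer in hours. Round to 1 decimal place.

6.2 h

C₀ = Dose / Vd = 2400 / 62.9 = 38.16 mg/L
k = ln2 / t½ = 0.693147 / 3.80 = 0.1824 h⁻¹
t = ln(C₀ / C) / k = ln(38.16 / 12.4) / 0.1824
  = ln(3.077) / 0.1824 = 1.124 / 0.1824 = 6.162 h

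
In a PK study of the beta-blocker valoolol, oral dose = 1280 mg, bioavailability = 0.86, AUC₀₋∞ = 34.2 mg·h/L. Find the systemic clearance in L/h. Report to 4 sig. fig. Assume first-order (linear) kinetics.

CL = F·Dose / AUC = 0.86 × 1280 / 34.2 = 32.19 L/h

32.19 L/h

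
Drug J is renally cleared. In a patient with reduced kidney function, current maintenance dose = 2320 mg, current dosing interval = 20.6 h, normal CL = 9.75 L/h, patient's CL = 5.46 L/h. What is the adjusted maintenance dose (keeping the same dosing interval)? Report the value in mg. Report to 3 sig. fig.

To keep the same average steady-state level, dosing rate must scale with clearance.
CL ratio = 5.46 / 9.75 = 0.5600
New dose (same interval) = 2320 × 0.5600 = 1299 mg

1300 mg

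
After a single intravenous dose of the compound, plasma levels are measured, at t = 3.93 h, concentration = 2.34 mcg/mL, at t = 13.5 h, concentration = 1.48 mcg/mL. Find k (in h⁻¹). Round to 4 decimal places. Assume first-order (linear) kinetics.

0.0479 h⁻¹

k = ln(C₁/C₂) / (t₂ − t₁) = ln(2.34/1.48) / (13.5 − 3.93)
  = 0.4581 / 9.570 = 0.04787 h⁻¹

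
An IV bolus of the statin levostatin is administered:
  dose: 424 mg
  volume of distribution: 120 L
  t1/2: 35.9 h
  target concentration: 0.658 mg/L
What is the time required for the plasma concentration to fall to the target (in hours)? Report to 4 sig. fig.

C₀ = Dose / Vd = 424.0 / 120 = 3.533 mg/L
k = ln2 / t½ = 0.693147 / 35.9 = 0.01931 h⁻¹
t = ln(C₀ / C) / k = ln(3.533 / 0.658) / 0.01931
  = ln(5.369) / 0.01931 = 1.681 / 0.01931 = 87.05 h

87.05 h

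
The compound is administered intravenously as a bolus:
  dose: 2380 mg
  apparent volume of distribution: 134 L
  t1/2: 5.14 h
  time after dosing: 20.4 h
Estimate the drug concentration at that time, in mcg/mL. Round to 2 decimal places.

1.13 mcg/mL

C₀ = Dose / Vd = 2380 / 134 = 17.76 mg/L
k = ln2 / t½ = 0.693147 / 5.14 = 0.1349 h⁻¹
C = C₀ · e^(−k·t) = 17.76 × e^(−0.1349 × 20.4)
  = 17.76 × 0.06380 = 1.133 mg/L
(1.133 mg/L = 1.133 mcg/mL)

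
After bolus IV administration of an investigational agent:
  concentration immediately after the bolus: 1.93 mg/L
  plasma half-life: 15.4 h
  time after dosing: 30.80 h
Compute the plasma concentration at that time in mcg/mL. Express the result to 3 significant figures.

0.483 mcg/mL

k = ln2 / t½ = 0.693147 / 15.4 = 0.04501 h⁻¹
t / t½ = 30.80 / 15.4 = 2 half-lives
C = C₀ × (1/2)^2 = 1.930 × 0.2500 = 0.4825 mg/L
(0.4825 mg/L = 0.4825 mcg/mL)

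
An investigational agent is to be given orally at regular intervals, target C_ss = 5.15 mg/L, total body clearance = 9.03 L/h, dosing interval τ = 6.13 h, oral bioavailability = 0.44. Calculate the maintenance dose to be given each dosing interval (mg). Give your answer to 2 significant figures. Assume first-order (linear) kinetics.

650 mg

At steady state, F × (Dose/τ) = Css × CL.
Dose = Css × CL × τ / F = 5.15 × 9.030 × 6.13 / 0.44 = 647.9 mg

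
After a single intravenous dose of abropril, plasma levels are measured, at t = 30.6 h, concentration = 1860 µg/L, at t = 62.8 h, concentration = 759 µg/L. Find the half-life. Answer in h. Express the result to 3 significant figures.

24.9 h

k = ln(C₁/C₂) / (t₂ − t₁) = ln(1860/759) / (62.8 − 30.6)
  = 0.8963 / 32.20 = 0.02784 h⁻¹
t½ = ln2 / k = 0.693147 / 0.02784 = 24.90 h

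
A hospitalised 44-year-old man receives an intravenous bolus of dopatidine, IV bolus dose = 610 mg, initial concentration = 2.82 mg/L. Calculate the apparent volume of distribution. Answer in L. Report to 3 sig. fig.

216 L

Vd = Dose / C₀ = 610.0 / 2.82 = 216.3 L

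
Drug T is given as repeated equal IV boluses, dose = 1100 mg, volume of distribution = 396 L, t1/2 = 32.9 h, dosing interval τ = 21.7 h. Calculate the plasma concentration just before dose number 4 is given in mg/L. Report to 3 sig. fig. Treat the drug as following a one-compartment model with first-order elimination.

3.58 mg/L

C₀ per dose = Dose / Vd = 1100 / 396 = 2.778 mg/L
k = ln2 / t½ = 0.693147 / 32.9 = 0.02107 h⁻¹
Fraction remaining after one interval: r = e^(−kτ) = e^(−0.02107 × 21.7) = 0.6330
Before dose 4, 3 doses have been given (aged 1τ, 2τ, 3τ).
C_trough = C₀ × (r + r² + … + r^3) = C₀ × r(1−r^3)/(1−r)
        = 2.778 × 0.6330 × (1 − 0.2536) / (1 − 0.6330) = 3.576 mg/L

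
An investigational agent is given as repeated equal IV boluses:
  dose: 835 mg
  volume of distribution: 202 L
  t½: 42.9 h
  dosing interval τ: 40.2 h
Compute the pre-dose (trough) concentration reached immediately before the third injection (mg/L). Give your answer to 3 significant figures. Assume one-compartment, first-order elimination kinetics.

3.29 mg/L

C₀ per dose = Dose / Vd = 835 / 202 = 4.134 mg/L
k = ln2 / t½ = 0.693147 / 42.9 = 0.01616 h⁻¹
Fraction remaining after one interval: r = e^(−kτ) = e^(−0.01616 × 40.2) = 0.5222
Before dose 3, 2 doses have been given (aged 1τ, 2τ).
C_trough = C₀ × (r + r²) = 4.134 × (0.5222 + 0.2727) = 3.286 mg/L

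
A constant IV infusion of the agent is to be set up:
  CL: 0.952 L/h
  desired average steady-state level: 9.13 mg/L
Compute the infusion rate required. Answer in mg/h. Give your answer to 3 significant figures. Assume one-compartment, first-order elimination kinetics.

8.69 mg/h

At steady state, infusion rate R₀ = Css × CL = 9.13 × 0.9520 = 8.692 mg/h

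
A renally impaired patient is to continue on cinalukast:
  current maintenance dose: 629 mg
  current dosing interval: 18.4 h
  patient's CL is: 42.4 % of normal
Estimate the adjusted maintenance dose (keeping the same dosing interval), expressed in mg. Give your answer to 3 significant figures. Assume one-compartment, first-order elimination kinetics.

To keep the same average steady-state level, dosing rate must scale with clearance.
CL ratio = 42.4 / 100 = 0.4240
New dose (same interval) = 629 × 0.4240 = 266.7 mg

267 mg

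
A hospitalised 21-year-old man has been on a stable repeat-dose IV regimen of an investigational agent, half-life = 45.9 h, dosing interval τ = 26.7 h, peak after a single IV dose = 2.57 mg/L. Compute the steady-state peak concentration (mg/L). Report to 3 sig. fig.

k = ln2 / t½ = 0.693147 / 45.9 = 0.01510 h⁻¹
e^(−kτ) = e^(−0.01510 × 26.7) = 0.6682
Accumulation ratio R = 1 / (1 − e^(−kτ)) = 1 / (1 − 0.6682) = 3.014
Steady-state peak = C₀ × R = 2.57 × 3.014 = 7.746 mg/L

7.75 mg/L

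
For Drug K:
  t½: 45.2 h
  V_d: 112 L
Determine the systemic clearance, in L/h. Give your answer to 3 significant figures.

1.72 L/h

k = ln2 / t½ = 0.693147 / 45.2 = 0.01534 h⁻¹
CL = k × Vd = 0.01534 × 112 = 1.718 L/h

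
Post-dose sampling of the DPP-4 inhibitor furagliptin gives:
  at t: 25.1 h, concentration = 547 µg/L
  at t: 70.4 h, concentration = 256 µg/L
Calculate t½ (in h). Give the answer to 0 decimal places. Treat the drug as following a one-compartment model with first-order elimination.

k = ln(C₁/C₂) / (t₂ − t₁) = ln(547/256) / (70.4 − 25.1)
  = 0.7593 / 45.30 = 0.01676 h⁻¹
t½ = ln2 / k = 0.693147 / 0.01676 = 41.36 h

41 h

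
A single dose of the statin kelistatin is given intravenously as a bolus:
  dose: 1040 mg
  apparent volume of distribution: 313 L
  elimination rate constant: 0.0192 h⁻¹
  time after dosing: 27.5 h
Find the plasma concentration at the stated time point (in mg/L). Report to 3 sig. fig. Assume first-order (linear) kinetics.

C₀ = Dose / Vd = 1040 / 313 = 3.323 mg/L
C = C₀ · e^(−k·t) = 3.323 × e^(−0.01920 × 27.5)
  = 3.323 × 0.5898 = 1.960 mg/L

1.96 mg/L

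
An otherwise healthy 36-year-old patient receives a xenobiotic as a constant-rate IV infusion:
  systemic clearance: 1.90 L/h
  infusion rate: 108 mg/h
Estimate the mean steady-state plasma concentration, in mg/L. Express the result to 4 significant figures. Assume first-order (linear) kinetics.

At steady state Css = R₀ / CL = 108 / 1.900 = 56.84 mg/L

56.84 mg/L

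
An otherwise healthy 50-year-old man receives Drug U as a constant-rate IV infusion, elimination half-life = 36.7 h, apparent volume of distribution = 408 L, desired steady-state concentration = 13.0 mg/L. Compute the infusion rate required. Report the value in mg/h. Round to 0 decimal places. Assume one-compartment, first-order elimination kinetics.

k = ln2 / t½ = 0.693147 / 36.7 = 0.01889 h⁻¹
CL = k × Vd = 0.01889 × 408 = 7.707 L/h
At steady state, infusion rate R₀ = Css × CL = 13.0 × 7.707 = 100.2 mg/h

100 mg/h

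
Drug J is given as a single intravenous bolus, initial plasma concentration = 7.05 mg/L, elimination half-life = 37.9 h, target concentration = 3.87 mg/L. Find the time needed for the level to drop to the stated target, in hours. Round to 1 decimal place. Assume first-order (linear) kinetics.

k = ln2 / t½ = 0.693147 / 37.9 = 0.01829 h⁻¹
t = ln(C₀ / C) / k = ln(7.050 / 3.87) / 0.01829
  = ln(1.822) / 0.01829 = 0.5999 / 0.01829 = 32.80 h

32.8 h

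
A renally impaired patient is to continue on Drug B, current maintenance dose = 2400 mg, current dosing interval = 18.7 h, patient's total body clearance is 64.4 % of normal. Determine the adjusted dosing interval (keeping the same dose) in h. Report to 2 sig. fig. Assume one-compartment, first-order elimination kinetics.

29 h

To keep the same average steady-state level, dosing rate must scale with clearance.
CL ratio = 64.4 / 100 = 0.6440
New interval (same dose) = 18.7 / 0.6440 = 29.04 h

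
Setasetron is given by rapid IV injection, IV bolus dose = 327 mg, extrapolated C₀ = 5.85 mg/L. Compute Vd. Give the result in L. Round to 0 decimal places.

Vd = Dose / C₀ = 327.0 / 5.85 = 55.90 L

56 L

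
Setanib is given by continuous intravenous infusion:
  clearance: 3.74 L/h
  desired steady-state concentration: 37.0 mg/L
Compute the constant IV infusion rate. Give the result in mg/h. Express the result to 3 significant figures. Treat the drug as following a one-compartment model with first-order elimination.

At steady state, infusion rate R₀ = Css × CL = 37.0 × 3.740 = 138.4 mg/h

138 mg/h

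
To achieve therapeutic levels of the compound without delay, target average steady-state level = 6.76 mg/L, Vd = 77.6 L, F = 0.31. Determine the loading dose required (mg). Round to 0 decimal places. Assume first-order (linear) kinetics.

1692 mg

LD = Css × Vd / F = 6.76 × 77.6 / 0.31 = 1692 mg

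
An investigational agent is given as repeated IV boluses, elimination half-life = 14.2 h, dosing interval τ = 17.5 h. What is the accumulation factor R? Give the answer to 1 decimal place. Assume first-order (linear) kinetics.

k = ln2 / t½ = 0.693147 / 14.2 = 0.04881 h⁻¹
e^(−kτ) = e^(−0.04881 × 17.5) = 0.4256
Accumulation ratio R = 1 / (1 − e^(−kτ)) = 1 / (1 − 0.4256) = 1.741

1.7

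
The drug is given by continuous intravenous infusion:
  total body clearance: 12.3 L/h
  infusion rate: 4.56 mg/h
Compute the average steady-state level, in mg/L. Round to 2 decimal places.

At steady state Css = R₀ / CL = 4.56 / 12.30 = 0.3707 mg/L

0.37 mg/L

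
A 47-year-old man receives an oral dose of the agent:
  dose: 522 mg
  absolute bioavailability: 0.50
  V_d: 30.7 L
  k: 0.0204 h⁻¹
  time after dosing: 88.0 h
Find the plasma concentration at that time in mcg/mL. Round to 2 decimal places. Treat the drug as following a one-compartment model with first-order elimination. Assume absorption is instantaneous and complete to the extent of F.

Amount reaching circulation = F × Dose = 0.50 × 522.0 = 261.0 mg
C₀ = F·Dose / Vd = 261.0 / 30.7 = 8.502 mg/L
C = C₀ · e^(−k·t) = 8.502 × e^(−0.02040 × 88.0)
  = 8.502 × 0.1661 = 1.412 mg/L
(1.412 mg/L = 1.412 mcg/mL)

1.41 mcg/mL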